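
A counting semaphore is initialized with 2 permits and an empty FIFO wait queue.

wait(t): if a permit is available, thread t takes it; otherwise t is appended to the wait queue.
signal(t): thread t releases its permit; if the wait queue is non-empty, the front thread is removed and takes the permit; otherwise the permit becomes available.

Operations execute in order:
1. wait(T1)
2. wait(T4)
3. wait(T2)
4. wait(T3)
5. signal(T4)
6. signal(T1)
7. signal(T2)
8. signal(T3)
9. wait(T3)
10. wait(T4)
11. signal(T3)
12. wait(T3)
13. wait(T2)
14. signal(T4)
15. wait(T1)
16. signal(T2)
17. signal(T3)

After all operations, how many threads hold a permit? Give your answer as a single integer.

Answer: 1

Derivation:
Step 1: wait(T1) -> count=1 queue=[] holders={T1}
Step 2: wait(T4) -> count=0 queue=[] holders={T1,T4}
Step 3: wait(T2) -> count=0 queue=[T2] holders={T1,T4}
Step 4: wait(T3) -> count=0 queue=[T2,T3] holders={T1,T4}
Step 5: signal(T4) -> count=0 queue=[T3] holders={T1,T2}
Step 6: signal(T1) -> count=0 queue=[] holders={T2,T3}
Step 7: signal(T2) -> count=1 queue=[] holders={T3}
Step 8: signal(T3) -> count=2 queue=[] holders={none}
Step 9: wait(T3) -> count=1 queue=[] holders={T3}
Step 10: wait(T4) -> count=0 queue=[] holders={T3,T4}
Step 11: signal(T3) -> count=1 queue=[] holders={T4}
Step 12: wait(T3) -> count=0 queue=[] holders={T3,T4}
Step 13: wait(T2) -> count=0 queue=[T2] holders={T3,T4}
Step 14: signal(T4) -> count=0 queue=[] holders={T2,T3}
Step 15: wait(T1) -> count=0 queue=[T1] holders={T2,T3}
Step 16: signal(T2) -> count=0 queue=[] holders={T1,T3}
Step 17: signal(T3) -> count=1 queue=[] holders={T1}
Final holders: {T1} -> 1 thread(s)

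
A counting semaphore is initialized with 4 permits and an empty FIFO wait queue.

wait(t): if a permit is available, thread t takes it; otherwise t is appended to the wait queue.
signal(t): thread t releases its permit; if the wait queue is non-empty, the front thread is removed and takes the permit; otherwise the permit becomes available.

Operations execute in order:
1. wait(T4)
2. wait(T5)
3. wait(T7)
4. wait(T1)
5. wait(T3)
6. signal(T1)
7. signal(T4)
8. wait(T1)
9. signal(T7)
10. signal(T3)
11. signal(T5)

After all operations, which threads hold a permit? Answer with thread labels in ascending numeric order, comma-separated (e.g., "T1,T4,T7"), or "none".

Step 1: wait(T4) -> count=3 queue=[] holders={T4}
Step 2: wait(T5) -> count=2 queue=[] holders={T4,T5}
Step 3: wait(T7) -> count=1 queue=[] holders={T4,T5,T7}
Step 4: wait(T1) -> count=0 queue=[] holders={T1,T4,T5,T7}
Step 5: wait(T3) -> count=0 queue=[T3] holders={T1,T4,T5,T7}
Step 6: signal(T1) -> count=0 queue=[] holders={T3,T4,T5,T7}
Step 7: signal(T4) -> count=1 queue=[] holders={T3,T5,T7}
Step 8: wait(T1) -> count=0 queue=[] holders={T1,T3,T5,T7}
Step 9: signal(T7) -> count=1 queue=[] holders={T1,T3,T5}
Step 10: signal(T3) -> count=2 queue=[] holders={T1,T5}
Step 11: signal(T5) -> count=3 queue=[] holders={T1}
Final holders: T1

Answer: T1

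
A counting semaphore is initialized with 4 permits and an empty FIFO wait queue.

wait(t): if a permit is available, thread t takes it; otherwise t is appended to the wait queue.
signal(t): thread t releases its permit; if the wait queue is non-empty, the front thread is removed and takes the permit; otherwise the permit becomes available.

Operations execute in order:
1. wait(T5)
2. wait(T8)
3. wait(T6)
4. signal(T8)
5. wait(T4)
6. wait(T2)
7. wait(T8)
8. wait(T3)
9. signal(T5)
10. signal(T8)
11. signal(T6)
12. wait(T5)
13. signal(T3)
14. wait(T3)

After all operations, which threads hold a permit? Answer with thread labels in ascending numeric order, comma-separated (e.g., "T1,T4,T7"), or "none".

Answer: T2,T3,T4,T5

Derivation:
Step 1: wait(T5) -> count=3 queue=[] holders={T5}
Step 2: wait(T8) -> count=2 queue=[] holders={T5,T8}
Step 3: wait(T6) -> count=1 queue=[] holders={T5,T6,T8}
Step 4: signal(T8) -> count=2 queue=[] holders={T5,T6}
Step 5: wait(T4) -> count=1 queue=[] holders={T4,T5,T6}
Step 6: wait(T2) -> count=0 queue=[] holders={T2,T4,T5,T6}
Step 7: wait(T8) -> count=0 queue=[T8] holders={T2,T4,T5,T6}
Step 8: wait(T3) -> count=0 queue=[T8,T3] holders={T2,T4,T5,T6}
Step 9: signal(T5) -> count=0 queue=[T3] holders={T2,T4,T6,T8}
Step 10: signal(T8) -> count=0 queue=[] holders={T2,T3,T4,T6}
Step 11: signal(T6) -> count=1 queue=[] holders={T2,T3,T4}
Step 12: wait(T5) -> count=0 queue=[] holders={T2,T3,T4,T5}
Step 13: signal(T3) -> count=1 queue=[] holders={T2,T4,T5}
Step 14: wait(T3) -> count=0 queue=[] holders={T2,T3,T4,T5}
Final holders: T2,T3,T4,T5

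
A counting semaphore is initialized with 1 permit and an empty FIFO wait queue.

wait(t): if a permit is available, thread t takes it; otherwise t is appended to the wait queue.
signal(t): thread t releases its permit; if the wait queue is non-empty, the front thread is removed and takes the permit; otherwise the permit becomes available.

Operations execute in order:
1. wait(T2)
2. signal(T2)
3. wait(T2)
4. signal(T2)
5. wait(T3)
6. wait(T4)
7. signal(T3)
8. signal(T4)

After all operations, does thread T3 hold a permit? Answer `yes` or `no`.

Answer: no

Derivation:
Step 1: wait(T2) -> count=0 queue=[] holders={T2}
Step 2: signal(T2) -> count=1 queue=[] holders={none}
Step 3: wait(T2) -> count=0 queue=[] holders={T2}
Step 4: signal(T2) -> count=1 queue=[] holders={none}
Step 5: wait(T3) -> count=0 queue=[] holders={T3}
Step 6: wait(T4) -> count=0 queue=[T4] holders={T3}
Step 7: signal(T3) -> count=0 queue=[] holders={T4}
Step 8: signal(T4) -> count=1 queue=[] holders={none}
Final holders: {none} -> T3 not in holders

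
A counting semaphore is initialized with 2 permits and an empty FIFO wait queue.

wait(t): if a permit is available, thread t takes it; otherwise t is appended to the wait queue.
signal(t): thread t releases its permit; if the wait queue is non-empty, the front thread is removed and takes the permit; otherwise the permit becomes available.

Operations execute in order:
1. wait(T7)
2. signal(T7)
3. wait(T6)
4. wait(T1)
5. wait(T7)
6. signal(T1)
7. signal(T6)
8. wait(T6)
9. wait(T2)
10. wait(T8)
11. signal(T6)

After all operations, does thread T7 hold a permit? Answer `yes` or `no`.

Answer: yes

Derivation:
Step 1: wait(T7) -> count=1 queue=[] holders={T7}
Step 2: signal(T7) -> count=2 queue=[] holders={none}
Step 3: wait(T6) -> count=1 queue=[] holders={T6}
Step 4: wait(T1) -> count=0 queue=[] holders={T1,T6}
Step 5: wait(T7) -> count=0 queue=[T7] holders={T1,T6}
Step 6: signal(T1) -> count=0 queue=[] holders={T6,T7}
Step 7: signal(T6) -> count=1 queue=[] holders={T7}
Step 8: wait(T6) -> count=0 queue=[] holders={T6,T7}
Step 9: wait(T2) -> count=0 queue=[T2] holders={T6,T7}
Step 10: wait(T8) -> count=0 queue=[T2,T8] holders={T6,T7}
Step 11: signal(T6) -> count=0 queue=[T8] holders={T2,T7}
Final holders: {T2,T7} -> T7 in holders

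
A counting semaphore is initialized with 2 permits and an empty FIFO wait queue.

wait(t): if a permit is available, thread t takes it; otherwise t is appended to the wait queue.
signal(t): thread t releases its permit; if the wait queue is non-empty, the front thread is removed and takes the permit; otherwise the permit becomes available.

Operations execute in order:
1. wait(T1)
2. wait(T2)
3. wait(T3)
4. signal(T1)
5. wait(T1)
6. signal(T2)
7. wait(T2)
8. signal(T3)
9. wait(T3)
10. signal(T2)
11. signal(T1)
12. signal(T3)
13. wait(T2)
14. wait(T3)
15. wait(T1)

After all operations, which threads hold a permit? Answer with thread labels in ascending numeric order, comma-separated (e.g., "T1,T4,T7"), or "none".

Answer: T2,T3

Derivation:
Step 1: wait(T1) -> count=1 queue=[] holders={T1}
Step 2: wait(T2) -> count=0 queue=[] holders={T1,T2}
Step 3: wait(T3) -> count=0 queue=[T3] holders={T1,T2}
Step 4: signal(T1) -> count=0 queue=[] holders={T2,T3}
Step 5: wait(T1) -> count=0 queue=[T1] holders={T2,T3}
Step 6: signal(T2) -> count=0 queue=[] holders={T1,T3}
Step 7: wait(T2) -> count=0 queue=[T2] holders={T1,T3}
Step 8: signal(T3) -> count=0 queue=[] holders={T1,T2}
Step 9: wait(T3) -> count=0 queue=[T3] holders={T1,T2}
Step 10: signal(T2) -> count=0 queue=[] holders={T1,T3}
Step 11: signal(T1) -> count=1 queue=[] holders={T3}
Step 12: signal(T3) -> count=2 queue=[] holders={none}
Step 13: wait(T2) -> count=1 queue=[] holders={T2}
Step 14: wait(T3) -> count=0 queue=[] holders={T2,T3}
Step 15: wait(T1) -> count=0 queue=[T1] holders={T2,T3}
Final holders: T2,T3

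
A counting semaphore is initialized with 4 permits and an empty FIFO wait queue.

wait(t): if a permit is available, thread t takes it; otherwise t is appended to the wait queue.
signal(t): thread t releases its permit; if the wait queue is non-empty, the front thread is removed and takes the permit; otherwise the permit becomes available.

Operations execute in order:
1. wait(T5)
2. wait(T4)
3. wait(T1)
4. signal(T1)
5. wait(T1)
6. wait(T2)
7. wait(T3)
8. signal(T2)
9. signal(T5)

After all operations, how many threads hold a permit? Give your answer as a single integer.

Answer: 3

Derivation:
Step 1: wait(T5) -> count=3 queue=[] holders={T5}
Step 2: wait(T4) -> count=2 queue=[] holders={T4,T5}
Step 3: wait(T1) -> count=1 queue=[] holders={T1,T4,T5}
Step 4: signal(T1) -> count=2 queue=[] holders={T4,T5}
Step 5: wait(T1) -> count=1 queue=[] holders={T1,T4,T5}
Step 6: wait(T2) -> count=0 queue=[] holders={T1,T2,T4,T5}
Step 7: wait(T3) -> count=0 queue=[T3] holders={T1,T2,T4,T5}
Step 8: signal(T2) -> count=0 queue=[] holders={T1,T3,T4,T5}
Step 9: signal(T5) -> count=1 queue=[] holders={T1,T3,T4}
Final holders: {T1,T3,T4} -> 3 thread(s)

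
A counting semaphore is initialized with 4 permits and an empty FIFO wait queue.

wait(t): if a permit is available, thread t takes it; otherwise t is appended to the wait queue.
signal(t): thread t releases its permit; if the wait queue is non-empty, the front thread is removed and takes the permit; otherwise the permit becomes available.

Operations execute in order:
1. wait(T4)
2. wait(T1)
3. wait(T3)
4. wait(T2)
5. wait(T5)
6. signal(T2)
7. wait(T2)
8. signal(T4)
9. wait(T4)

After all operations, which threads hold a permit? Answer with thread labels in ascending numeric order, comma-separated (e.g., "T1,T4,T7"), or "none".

Step 1: wait(T4) -> count=3 queue=[] holders={T4}
Step 2: wait(T1) -> count=2 queue=[] holders={T1,T4}
Step 3: wait(T3) -> count=1 queue=[] holders={T1,T3,T4}
Step 4: wait(T2) -> count=0 queue=[] holders={T1,T2,T3,T4}
Step 5: wait(T5) -> count=0 queue=[T5] holders={T1,T2,T3,T4}
Step 6: signal(T2) -> count=0 queue=[] holders={T1,T3,T4,T5}
Step 7: wait(T2) -> count=0 queue=[T2] holders={T1,T3,T4,T5}
Step 8: signal(T4) -> count=0 queue=[] holders={T1,T2,T3,T5}
Step 9: wait(T4) -> count=0 queue=[T4] holders={T1,T2,T3,T5}
Final holders: T1,T2,T3,T5

Answer: T1,T2,T3,T5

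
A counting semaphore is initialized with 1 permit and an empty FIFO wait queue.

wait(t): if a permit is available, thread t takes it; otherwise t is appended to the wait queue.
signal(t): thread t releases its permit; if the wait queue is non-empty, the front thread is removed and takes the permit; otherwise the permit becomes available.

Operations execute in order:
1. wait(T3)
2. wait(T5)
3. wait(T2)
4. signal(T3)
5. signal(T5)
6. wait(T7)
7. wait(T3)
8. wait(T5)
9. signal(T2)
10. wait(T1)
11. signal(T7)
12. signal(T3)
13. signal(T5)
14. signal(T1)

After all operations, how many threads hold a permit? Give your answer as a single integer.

Step 1: wait(T3) -> count=0 queue=[] holders={T3}
Step 2: wait(T5) -> count=0 queue=[T5] holders={T3}
Step 3: wait(T2) -> count=0 queue=[T5,T2] holders={T3}
Step 4: signal(T3) -> count=0 queue=[T2] holders={T5}
Step 5: signal(T5) -> count=0 queue=[] holders={T2}
Step 6: wait(T7) -> count=0 queue=[T7] holders={T2}
Step 7: wait(T3) -> count=0 queue=[T7,T3] holders={T2}
Step 8: wait(T5) -> count=0 queue=[T7,T3,T5] holders={T2}
Step 9: signal(T2) -> count=0 queue=[T3,T5] holders={T7}
Step 10: wait(T1) -> count=0 queue=[T3,T5,T1] holders={T7}
Step 11: signal(T7) -> count=0 queue=[T5,T1] holders={T3}
Step 12: signal(T3) -> count=0 queue=[T1] holders={T5}
Step 13: signal(T5) -> count=0 queue=[] holders={T1}
Step 14: signal(T1) -> count=1 queue=[] holders={none}
Final holders: {none} -> 0 thread(s)

Answer: 0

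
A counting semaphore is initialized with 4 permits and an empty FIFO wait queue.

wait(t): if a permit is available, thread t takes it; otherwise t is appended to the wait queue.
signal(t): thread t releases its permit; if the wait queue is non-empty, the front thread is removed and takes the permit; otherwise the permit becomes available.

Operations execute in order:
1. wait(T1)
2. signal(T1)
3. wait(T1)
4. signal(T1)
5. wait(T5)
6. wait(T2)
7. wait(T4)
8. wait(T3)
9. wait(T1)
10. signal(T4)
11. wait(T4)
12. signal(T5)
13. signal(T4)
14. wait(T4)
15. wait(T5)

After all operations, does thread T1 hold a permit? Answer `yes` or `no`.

Step 1: wait(T1) -> count=3 queue=[] holders={T1}
Step 2: signal(T1) -> count=4 queue=[] holders={none}
Step 3: wait(T1) -> count=3 queue=[] holders={T1}
Step 4: signal(T1) -> count=4 queue=[] holders={none}
Step 5: wait(T5) -> count=3 queue=[] holders={T5}
Step 6: wait(T2) -> count=2 queue=[] holders={T2,T5}
Step 7: wait(T4) -> count=1 queue=[] holders={T2,T4,T5}
Step 8: wait(T3) -> count=0 queue=[] holders={T2,T3,T4,T5}
Step 9: wait(T1) -> count=0 queue=[T1] holders={T2,T3,T4,T5}
Step 10: signal(T4) -> count=0 queue=[] holders={T1,T2,T3,T5}
Step 11: wait(T4) -> count=0 queue=[T4] holders={T1,T2,T3,T5}
Step 12: signal(T5) -> count=0 queue=[] holders={T1,T2,T3,T4}
Step 13: signal(T4) -> count=1 queue=[] holders={T1,T2,T3}
Step 14: wait(T4) -> count=0 queue=[] holders={T1,T2,T3,T4}
Step 15: wait(T5) -> count=0 queue=[T5] holders={T1,T2,T3,T4}
Final holders: {T1,T2,T3,T4} -> T1 in holders

Answer: yes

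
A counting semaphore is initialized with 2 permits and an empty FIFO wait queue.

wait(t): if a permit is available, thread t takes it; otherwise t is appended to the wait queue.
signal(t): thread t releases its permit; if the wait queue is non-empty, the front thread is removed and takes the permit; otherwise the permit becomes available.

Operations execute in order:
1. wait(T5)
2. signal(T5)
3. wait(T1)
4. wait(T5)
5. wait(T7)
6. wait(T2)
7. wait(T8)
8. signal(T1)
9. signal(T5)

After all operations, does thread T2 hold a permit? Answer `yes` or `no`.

Answer: yes

Derivation:
Step 1: wait(T5) -> count=1 queue=[] holders={T5}
Step 2: signal(T5) -> count=2 queue=[] holders={none}
Step 3: wait(T1) -> count=1 queue=[] holders={T1}
Step 4: wait(T5) -> count=0 queue=[] holders={T1,T5}
Step 5: wait(T7) -> count=0 queue=[T7] holders={T1,T5}
Step 6: wait(T2) -> count=0 queue=[T7,T2] holders={T1,T5}
Step 7: wait(T8) -> count=0 queue=[T7,T2,T8] holders={T1,T5}
Step 8: signal(T1) -> count=0 queue=[T2,T8] holders={T5,T7}
Step 9: signal(T5) -> count=0 queue=[T8] holders={T2,T7}
Final holders: {T2,T7} -> T2 in holders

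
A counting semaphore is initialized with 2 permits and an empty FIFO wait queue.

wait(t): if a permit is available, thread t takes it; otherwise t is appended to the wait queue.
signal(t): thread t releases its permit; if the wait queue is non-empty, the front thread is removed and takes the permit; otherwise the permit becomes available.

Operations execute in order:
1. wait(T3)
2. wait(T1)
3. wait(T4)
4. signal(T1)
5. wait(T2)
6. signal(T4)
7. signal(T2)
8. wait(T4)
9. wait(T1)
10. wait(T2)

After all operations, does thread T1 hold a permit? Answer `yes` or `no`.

Answer: no

Derivation:
Step 1: wait(T3) -> count=1 queue=[] holders={T3}
Step 2: wait(T1) -> count=0 queue=[] holders={T1,T3}
Step 3: wait(T4) -> count=0 queue=[T4] holders={T1,T3}
Step 4: signal(T1) -> count=0 queue=[] holders={T3,T4}
Step 5: wait(T2) -> count=0 queue=[T2] holders={T3,T4}
Step 6: signal(T4) -> count=0 queue=[] holders={T2,T3}
Step 7: signal(T2) -> count=1 queue=[] holders={T3}
Step 8: wait(T4) -> count=0 queue=[] holders={T3,T4}
Step 9: wait(T1) -> count=0 queue=[T1] holders={T3,T4}
Step 10: wait(T2) -> count=0 queue=[T1,T2] holders={T3,T4}
Final holders: {T3,T4} -> T1 not in holders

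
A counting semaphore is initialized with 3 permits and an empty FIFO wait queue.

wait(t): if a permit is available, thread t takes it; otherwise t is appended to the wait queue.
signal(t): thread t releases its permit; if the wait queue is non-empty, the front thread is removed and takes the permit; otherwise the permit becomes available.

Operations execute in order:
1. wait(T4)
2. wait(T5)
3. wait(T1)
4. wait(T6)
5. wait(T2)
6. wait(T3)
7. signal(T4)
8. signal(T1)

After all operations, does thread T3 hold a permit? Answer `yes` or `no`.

Step 1: wait(T4) -> count=2 queue=[] holders={T4}
Step 2: wait(T5) -> count=1 queue=[] holders={T4,T5}
Step 3: wait(T1) -> count=0 queue=[] holders={T1,T4,T5}
Step 4: wait(T6) -> count=0 queue=[T6] holders={T1,T4,T5}
Step 5: wait(T2) -> count=0 queue=[T6,T2] holders={T1,T4,T5}
Step 6: wait(T3) -> count=0 queue=[T6,T2,T3] holders={T1,T4,T5}
Step 7: signal(T4) -> count=0 queue=[T2,T3] holders={T1,T5,T6}
Step 8: signal(T1) -> count=0 queue=[T3] holders={T2,T5,T6}
Final holders: {T2,T5,T6} -> T3 not in holders

Answer: no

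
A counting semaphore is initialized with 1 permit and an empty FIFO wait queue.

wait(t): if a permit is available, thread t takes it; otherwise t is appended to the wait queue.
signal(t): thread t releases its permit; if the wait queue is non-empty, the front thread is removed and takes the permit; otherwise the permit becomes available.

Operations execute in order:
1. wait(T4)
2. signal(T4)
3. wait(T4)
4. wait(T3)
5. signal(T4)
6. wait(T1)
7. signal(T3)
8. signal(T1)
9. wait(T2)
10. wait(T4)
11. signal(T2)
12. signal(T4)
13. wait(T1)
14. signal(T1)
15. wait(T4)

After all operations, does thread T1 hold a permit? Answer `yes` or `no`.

Step 1: wait(T4) -> count=0 queue=[] holders={T4}
Step 2: signal(T4) -> count=1 queue=[] holders={none}
Step 3: wait(T4) -> count=0 queue=[] holders={T4}
Step 4: wait(T3) -> count=0 queue=[T3] holders={T4}
Step 5: signal(T4) -> count=0 queue=[] holders={T3}
Step 6: wait(T1) -> count=0 queue=[T1] holders={T3}
Step 7: signal(T3) -> count=0 queue=[] holders={T1}
Step 8: signal(T1) -> count=1 queue=[] holders={none}
Step 9: wait(T2) -> count=0 queue=[] holders={T2}
Step 10: wait(T4) -> count=0 queue=[T4] holders={T2}
Step 11: signal(T2) -> count=0 queue=[] holders={T4}
Step 12: signal(T4) -> count=1 queue=[] holders={none}
Step 13: wait(T1) -> count=0 queue=[] holders={T1}
Step 14: signal(T1) -> count=1 queue=[] holders={none}
Step 15: wait(T4) -> count=0 queue=[] holders={T4}
Final holders: {T4} -> T1 not in holders

Answer: no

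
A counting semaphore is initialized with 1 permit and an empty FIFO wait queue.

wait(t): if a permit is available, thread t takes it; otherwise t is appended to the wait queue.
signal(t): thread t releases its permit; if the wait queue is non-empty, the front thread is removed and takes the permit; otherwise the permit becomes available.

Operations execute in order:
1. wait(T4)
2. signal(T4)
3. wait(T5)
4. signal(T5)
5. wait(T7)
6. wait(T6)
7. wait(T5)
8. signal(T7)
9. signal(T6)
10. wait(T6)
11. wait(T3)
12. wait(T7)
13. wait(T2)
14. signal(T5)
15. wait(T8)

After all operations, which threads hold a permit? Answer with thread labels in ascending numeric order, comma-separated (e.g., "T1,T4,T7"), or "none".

Step 1: wait(T4) -> count=0 queue=[] holders={T4}
Step 2: signal(T4) -> count=1 queue=[] holders={none}
Step 3: wait(T5) -> count=0 queue=[] holders={T5}
Step 4: signal(T5) -> count=1 queue=[] holders={none}
Step 5: wait(T7) -> count=0 queue=[] holders={T7}
Step 6: wait(T6) -> count=0 queue=[T6] holders={T7}
Step 7: wait(T5) -> count=0 queue=[T6,T5] holders={T7}
Step 8: signal(T7) -> count=0 queue=[T5] holders={T6}
Step 9: signal(T6) -> count=0 queue=[] holders={T5}
Step 10: wait(T6) -> count=0 queue=[T6] holders={T5}
Step 11: wait(T3) -> count=0 queue=[T6,T3] holders={T5}
Step 12: wait(T7) -> count=0 queue=[T6,T3,T7] holders={T5}
Step 13: wait(T2) -> count=0 queue=[T6,T3,T7,T2] holders={T5}
Step 14: signal(T5) -> count=0 queue=[T3,T7,T2] holders={T6}
Step 15: wait(T8) -> count=0 queue=[T3,T7,T2,T8] holders={T6}
Final holders: T6

Answer: T6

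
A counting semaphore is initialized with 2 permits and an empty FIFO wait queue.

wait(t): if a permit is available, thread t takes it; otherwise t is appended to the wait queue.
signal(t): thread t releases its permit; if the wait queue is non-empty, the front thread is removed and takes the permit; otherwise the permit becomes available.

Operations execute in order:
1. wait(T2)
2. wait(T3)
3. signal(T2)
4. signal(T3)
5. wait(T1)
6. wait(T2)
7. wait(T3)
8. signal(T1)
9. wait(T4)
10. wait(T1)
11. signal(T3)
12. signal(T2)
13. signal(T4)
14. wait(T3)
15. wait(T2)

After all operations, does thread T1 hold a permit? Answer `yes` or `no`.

Step 1: wait(T2) -> count=1 queue=[] holders={T2}
Step 2: wait(T3) -> count=0 queue=[] holders={T2,T3}
Step 3: signal(T2) -> count=1 queue=[] holders={T3}
Step 4: signal(T3) -> count=2 queue=[] holders={none}
Step 5: wait(T1) -> count=1 queue=[] holders={T1}
Step 6: wait(T2) -> count=0 queue=[] holders={T1,T2}
Step 7: wait(T3) -> count=0 queue=[T3] holders={T1,T2}
Step 8: signal(T1) -> count=0 queue=[] holders={T2,T3}
Step 9: wait(T4) -> count=0 queue=[T4] holders={T2,T3}
Step 10: wait(T1) -> count=0 queue=[T4,T1] holders={T2,T3}
Step 11: signal(T3) -> count=0 queue=[T1] holders={T2,T4}
Step 12: signal(T2) -> count=0 queue=[] holders={T1,T4}
Step 13: signal(T4) -> count=1 queue=[] holders={T1}
Step 14: wait(T3) -> count=0 queue=[] holders={T1,T3}
Step 15: wait(T2) -> count=0 queue=[T2] holders={T1,T3}
Final holders: {T1,T3} -> T1 in holders

Answer: yes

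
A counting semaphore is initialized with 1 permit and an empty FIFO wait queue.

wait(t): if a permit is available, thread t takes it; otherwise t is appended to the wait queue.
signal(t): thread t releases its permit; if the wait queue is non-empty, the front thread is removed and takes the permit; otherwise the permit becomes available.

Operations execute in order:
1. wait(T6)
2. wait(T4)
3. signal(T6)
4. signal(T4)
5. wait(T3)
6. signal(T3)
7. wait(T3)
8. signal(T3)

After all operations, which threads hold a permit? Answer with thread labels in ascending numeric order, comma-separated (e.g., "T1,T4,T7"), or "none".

Step 1: wait(T6) -> count=0 queue=[] holders={T6}
Step 2: wait(T4) -> count=0 queue=[T4] holders={T6}
Step 3: signal(T6) -> count=0 queue=[] holders={T4}
Step 4: signal(T4) -> count=1 queue=[] holders={none}
Step 5: wait(T3) -> count=0 queue=[] holders={T3}
Step 6: signal(T3) -> count=1 queue=[] holders={none}
Step 7: wait(T3) -> count=0 queue=[] holders={T3}
Step 8: signal(T3) -> count=1 queue=[] holders={none}
Final holders: none

Answer: none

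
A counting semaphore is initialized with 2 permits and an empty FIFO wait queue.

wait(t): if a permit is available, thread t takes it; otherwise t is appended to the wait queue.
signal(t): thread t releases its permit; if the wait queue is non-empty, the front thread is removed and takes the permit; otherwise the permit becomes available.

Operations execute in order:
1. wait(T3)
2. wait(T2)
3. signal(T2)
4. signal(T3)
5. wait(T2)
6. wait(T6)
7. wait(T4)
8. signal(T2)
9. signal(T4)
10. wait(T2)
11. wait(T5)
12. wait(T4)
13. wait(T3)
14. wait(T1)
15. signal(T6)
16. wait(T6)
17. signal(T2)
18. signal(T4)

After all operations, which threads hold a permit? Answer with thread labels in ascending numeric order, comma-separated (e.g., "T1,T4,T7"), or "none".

Step 1: wait(T3) -> count=1 queue=[] holders={T3}
Step 2: wait(T2) -> count=0 queue=[] holders={T2,T3}
Step 3: signal(T2) -> count=1 queue=[] holders={T3}
Step 4: signal(T3) -> count=2 queue=[] holders={none}
Step 5: wait(T2) -> count=1 queue=[] holders={T2}
Step 6: wait(T6) -> count=0 queue=[] holders={T2,T6}
Step 7: wait(T4) -> count=0 queue=[T4] holders={T2,T6}
Step 8: signal(T2) -> count=0 queue=[] holders={T4,T6}
Step 9: signal(T4) -> count=1 queue=[] holders={T6}
Step 10: wait(T2) -> count=0 queue=[] holders={T2,T6}
Step 11: wait(T5) -> count=0 queue=[T5] holders={T2,T6}
Step 12: wait(T4) -> count=0 queue=[T5,T4] holders={T2,T6}
Step 13: wait(T3) -> count=0 queue=[T5,T4,T3] holders={T2,T6}
Step 14: wait(T1) -> count=0 queue=[T5,T4,T3,T1] holders={T2,T6}
Step 15: signal(T6) -> count=0 queue=[T4,T3,T1] holders={T2,T5}
Step 16: wait(T6) -> count=0 queue=[T4,T3,T1,T6] holders={T2,T5}
Step 17: signal(T2) -> count=0 queue=[T3,T1,T6] holders={T4,T5}
Step 18: signal(T4) -> count=0 queue=[T1,T6] holders={T3,T5}
Final holders: T3,T5

Answer: T3,T5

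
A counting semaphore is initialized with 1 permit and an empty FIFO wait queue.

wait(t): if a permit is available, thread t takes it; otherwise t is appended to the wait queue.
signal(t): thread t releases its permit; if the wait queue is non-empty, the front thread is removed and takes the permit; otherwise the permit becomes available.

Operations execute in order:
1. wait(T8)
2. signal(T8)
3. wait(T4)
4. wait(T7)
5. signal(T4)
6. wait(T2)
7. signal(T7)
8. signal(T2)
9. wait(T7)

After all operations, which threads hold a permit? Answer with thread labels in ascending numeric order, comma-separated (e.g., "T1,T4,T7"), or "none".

Answer: T7

Derivation:
Step 1: wait(T8) -> count=0 queue=[] holders={T8}
Step 2: signal(T8) -> count=1 queue=[] holders={none}
Step 3: wait(T4) -> count=0 queue=[] holders={T4}
Step 4: wait(T7) -> count=0 queue=[T7] holders={T4}
Step 5: signal(T4) -> count=0 queue=[] holders={T7}
Step 6: wait(T2) -> count=0 queue=[T2] holders={T7}
Step 7: signal(T7) -> count=0 queue=[] holders={T2}
Step 8: signal(T2) -> count=1 queue=[] holders={none}
Step 9: wait(T7) -> count=0 queue=[] holders={T7}
Final holders: T7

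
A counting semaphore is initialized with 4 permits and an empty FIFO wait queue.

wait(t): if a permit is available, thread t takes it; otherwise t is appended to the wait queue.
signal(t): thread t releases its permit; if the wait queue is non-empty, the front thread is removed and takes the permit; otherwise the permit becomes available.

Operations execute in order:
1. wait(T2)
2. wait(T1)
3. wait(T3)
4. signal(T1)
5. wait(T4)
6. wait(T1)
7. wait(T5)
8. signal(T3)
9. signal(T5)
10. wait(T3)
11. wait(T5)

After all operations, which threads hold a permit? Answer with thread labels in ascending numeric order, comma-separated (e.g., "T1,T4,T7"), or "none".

Answer: T1,T2,T3,T4

Derivation:
Step 1: wait(T2) -> count=3 queue=[] holders={T2}
Step 2: wait(T1) -> count=2 queue=[] holders={T1,T2}
Step 3: wait(T3) -> count=1 queue=[] holders={T1,T2,T3}
Step 4: signal(T1) -> count=2 queue=[] holders={T2,T3}
Step 5: wait(T4) -> count=1 queue=[] holders={T2,T3,T4}
Step 6: wait(T1) -> count=0 queue=[] holders={T1,T2,T3,T4}
Step 7: wait(T5) -> count=0 queue=[T5] holders={T1,T2,T3,T4}
Step 8: signal(T3) -> count=0 queue=[] holders={T1,T2,T4,T5}
Step 9: signal(T5) -> count=1 queue=[] holders={T1,T2,T4}
Step 10: wait(T3) -> count=0 queue=[] holders={T1,T2,T3,T4}
Step 11: wait(T5) -> count=0 queue=[T5] holders={T1,T2,T3,T4}
Final holders: T1,T2,T3,T4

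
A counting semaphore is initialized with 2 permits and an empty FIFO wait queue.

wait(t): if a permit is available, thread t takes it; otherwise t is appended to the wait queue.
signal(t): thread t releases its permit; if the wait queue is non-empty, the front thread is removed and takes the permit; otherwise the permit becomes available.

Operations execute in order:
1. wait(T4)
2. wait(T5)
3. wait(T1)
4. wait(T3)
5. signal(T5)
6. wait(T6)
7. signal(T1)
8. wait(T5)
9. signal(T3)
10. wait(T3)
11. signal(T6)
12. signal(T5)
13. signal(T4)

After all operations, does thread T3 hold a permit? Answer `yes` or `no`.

Answer: yes

Derivation:
Step 1: wait(T4) -> count=1 queue=[] holders={T4}
Step 2: wait(T5) -> count=0 queue=[] holders={T4,T5}
Step 3: wait(T1) -> count=0 queue=[T1] holders={T4,T5}
Step 4: wait(T3) -> count=0 queue=[T1,T3] holders={T4,T5}
Step 5: signal(T5) -> count=0 queue=[T3] holders={T1,T4}
Step 6: wait(T6) -> count=0 queue=[T3,T6] holders={T1,T4}
Step 7: signal(T1) -> count=0 queue=[T6] holders={T3,T4}
Step 8: wait(T5) -> count=0 queue=[T6,T5] holders={T3,T4}
Step 9: signal(T3) -> count=0 queue=[T5] holders={T4,T6}
Step 10: wait(T3) -> count=0 queue=[T5,T3] holders={T4,T6}
Step 11: signal(T6) -> count=0 queue=[T3] holders={T4,T5}
Step 12: signal(T5) -> count=0 queue=[] holders={T3,T4}
Step 13: signal(T4) -> count=1 queue=[] holders={T3}
Final holders: {T3} -> T3 in holders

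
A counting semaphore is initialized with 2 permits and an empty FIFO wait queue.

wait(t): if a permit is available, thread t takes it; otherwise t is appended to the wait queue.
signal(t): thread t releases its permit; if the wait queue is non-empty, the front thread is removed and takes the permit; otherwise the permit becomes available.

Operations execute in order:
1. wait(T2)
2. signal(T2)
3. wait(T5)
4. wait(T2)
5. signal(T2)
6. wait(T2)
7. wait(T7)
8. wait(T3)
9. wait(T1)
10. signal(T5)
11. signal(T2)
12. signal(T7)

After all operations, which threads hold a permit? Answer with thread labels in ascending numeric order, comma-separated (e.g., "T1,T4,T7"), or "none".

Step 1: wait(T2) -> count=1 queue=[] holders={T2}
Step 2: signal(T2) -> count=2 queue=[] holders={none}
Step 3: wait(T5) -> count=1 queue=[] holders={T5}
Step 4: wait(T2) -> count=0 queue=[] holders={T2,T5}
Step 5: signal(T2) -> count=1 queue=[] holders={T5}
Step 6: wait(T2) -> count=0 queue=[] holders={T2,T5}
Step 7: wait(T7) -> count=0 queue=[T7] holders={T2,T5}
Step 8: wait(T3) -> count=0 queue=[T7,T3] holders={T2,T5}
Step 9: wait(T1) -> count=0 queue=[T7,T3,T1] holders={T2,T5}
Step 10: signal(T5) -> count=0 queue=[T3,T1] holders={T2,T7}
Step 11: signal(T2) -> count=0 queue=[T1] holders={T3,T7}
Step 12: signal(T7) -> count=0 queue=[] holders={T1,T3}
Final holders: T1,T3

Answer: T1,T3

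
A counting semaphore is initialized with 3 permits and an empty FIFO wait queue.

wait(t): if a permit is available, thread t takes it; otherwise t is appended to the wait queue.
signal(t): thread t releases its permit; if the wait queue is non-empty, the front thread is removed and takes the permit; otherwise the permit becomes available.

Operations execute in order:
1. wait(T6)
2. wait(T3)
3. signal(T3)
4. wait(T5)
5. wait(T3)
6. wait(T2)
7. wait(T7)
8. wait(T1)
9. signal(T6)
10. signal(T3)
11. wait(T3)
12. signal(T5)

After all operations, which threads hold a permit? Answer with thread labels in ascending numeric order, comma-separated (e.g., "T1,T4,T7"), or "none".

Step 1: wait(T6) -> count=2 queue=[] holders={T6}
Step 2: wait(T3) -> count=1 queue=[] holders={T3,T6}
Step 3: signal(T3) -> count=2 queue=[] holders={T6}
Step 4: wait(T5) -> count=1 queue=[] holders={T5,T6}
Step 5: wait(T3) -> count=0 queue=[] holders={T3,T5,T6}
Step 6: wait(T2) -> count=0 queue=[T2] holders={T3,T5,T6}
Step 7: wait(T7) -> count=0 queue=[T2,T7] holders={T3,T5,T6}
Step 8: wait(T1) -> count=0 queue=[T2,T7,T1] holders={T3,T5,T6}
Step 9: signal(T6) -> count=0 queue=[T7,T1] holders={T2,T3,T5}
Step 10: signal(T3) -> count=0 queue=[T1] holders={T2,T5,T7}
Step 11: wait(T3) -> count=0 queue=[T1,T3] holders={T2,T5,T7}
Step 12: signal(T5) -> count=0 queue=[T3] holders={T1,T2,T7}
Final holders: T1,T2,T7

Answer: T1,T2,T7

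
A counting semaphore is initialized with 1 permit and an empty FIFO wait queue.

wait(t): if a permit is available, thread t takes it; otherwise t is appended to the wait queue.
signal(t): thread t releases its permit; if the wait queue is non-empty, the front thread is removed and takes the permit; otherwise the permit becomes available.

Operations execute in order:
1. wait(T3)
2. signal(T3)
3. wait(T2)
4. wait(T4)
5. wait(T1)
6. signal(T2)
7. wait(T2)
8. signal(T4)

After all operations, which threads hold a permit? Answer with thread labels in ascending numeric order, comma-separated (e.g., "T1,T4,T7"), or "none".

Step 1: wait(T3) -> count=0 queue=[] holders={T3}
Step 2: signal(T3) -> count=1 queue=[] holders={none}
Step 3: wait(T2) -> count=0 queue=[] holders={T2}
Step 4: wait(T4) -> count=0 queue=[T4] holders={T2}
Step 5: wait(T1) -> count=0 queue=[T4,T1] holders={T2}
Step 6: signal(T2) -> count=0 queue=[T1] holders={T4}
Step 7: wait(T2) -> count=0 queue=[T1,T2] holders={T4}
Step 8: signal(T4) -> count=0 queue=[T2] holders={T1}
Final holders: T1

Answer: T1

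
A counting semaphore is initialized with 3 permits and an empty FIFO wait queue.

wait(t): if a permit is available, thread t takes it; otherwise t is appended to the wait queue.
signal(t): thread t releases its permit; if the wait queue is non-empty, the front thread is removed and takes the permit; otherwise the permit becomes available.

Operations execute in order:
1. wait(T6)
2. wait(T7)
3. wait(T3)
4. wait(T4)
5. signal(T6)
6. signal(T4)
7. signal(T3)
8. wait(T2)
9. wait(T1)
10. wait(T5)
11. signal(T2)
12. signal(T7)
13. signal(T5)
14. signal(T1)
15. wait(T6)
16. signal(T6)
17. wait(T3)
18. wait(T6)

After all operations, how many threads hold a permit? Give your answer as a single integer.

Step 1: wait(T6) -> count=2 queue=[] holders={T6}
Step 2: wait(T7) -> count=1 queue=[] holders={T6,T7}
Step 3: wait(T3) -> count=0 queue=[] holders={T3,T6,T7}
Step 4: wait(T4) -> count=0 queue=[T4] holders={T3,T6,T7}
Step 5: signal(T6) -> count=0 queue=[] holders={T3,T4,T7}
Step 6: signal(T4) -> count=1 queue=[] holders={T3,T7}
Step 7: signal(T3) -> count=2 queue=[] holders={T7}
Step 8: wait(T2) -> count=1 queue=[] holders={T2,T7}
Step 9: wait(T1) -> count=0 queue=[] holders={T1,T2,T7}
Step 10: wait(T5) -> count=0 queue=[T5] holders={T1,T2,T7}
Step 11: signal(T2) -> count=0 queue=[] holders={T1,T5,T7}
Step 12: signal(T7) -> count=1 queue=[] holders={T1,T5}
Step 13: signal(T5) -> count=2 queue=[] holders={T1}
Step 14: signal(T1) -> count=3 queue=[] holders={none}
Step 15: wait(T6) -> count=2 queue=[] holders={T6}
Step 16: signal(T6) -> count=3 queue=[] holders={none}
Step 17: wait(T3) -> count=2 queue=[] holders={T3}
Step 18: wait(T6) -> count=1 queue=[] holders={T3,T6}
Final holders: {T3,T6} -> 2 thread(s)

Answer: 2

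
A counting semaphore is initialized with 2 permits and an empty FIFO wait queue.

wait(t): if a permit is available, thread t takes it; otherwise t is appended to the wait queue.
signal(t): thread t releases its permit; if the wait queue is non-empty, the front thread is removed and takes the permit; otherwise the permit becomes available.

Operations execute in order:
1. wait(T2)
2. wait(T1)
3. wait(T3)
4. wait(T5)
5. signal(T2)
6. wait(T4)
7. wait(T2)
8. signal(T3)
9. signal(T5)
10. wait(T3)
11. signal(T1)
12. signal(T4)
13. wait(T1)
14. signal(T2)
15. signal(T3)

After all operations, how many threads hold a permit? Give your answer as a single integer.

Step 1: wait(T2) -> count=1 queue=[] holders={T2}
Step 2: wait(T1) -> count=0 queue=[] holders={T1,T2}
Step 3: wait(T3) -> count=0 queue=[T3] holders={T1,T2}
Step 4: wait(T5) -> count=0 queue=[T3,T5] holders={T1,T2}
Step 5: signal(T2) -> count=0 queue=[T5] holders={T1,T3}
Step 6: wait(T4) -> count=0 queue=[T5,T4] holders={T1,T3}
Step 7: wait(T2) -> count=0 queue=[T5,T4,T2] holders={T1,T3}
Step 8: signal(T3) -> count=0 queue=[T4,T2] holders={T1,T5}
Step 9: signal(T5) -> count=0 queue=[T2] holders={T1,T4}
Step 10: wait(T3) -> count=0 queue=[T2,T3] holders={T1,T4}
Step 11: signal(T1) -> count=0 queue=[T3] holders={T2,T4}
Step 12: signal(T4) -> count=0 queue=[] holders={T2,T3}
Step 13: wait(T1) -> count=0 queue=[T1] holders={T2,T3}
Step 14: signal(T2) -> count=0 queue=[] holders={T1,T3}
Step 15: signal(T3) -> count=1 queue=[] holders={T1}
Final holders: {T1} -> 1 thread(s)

Answer: 1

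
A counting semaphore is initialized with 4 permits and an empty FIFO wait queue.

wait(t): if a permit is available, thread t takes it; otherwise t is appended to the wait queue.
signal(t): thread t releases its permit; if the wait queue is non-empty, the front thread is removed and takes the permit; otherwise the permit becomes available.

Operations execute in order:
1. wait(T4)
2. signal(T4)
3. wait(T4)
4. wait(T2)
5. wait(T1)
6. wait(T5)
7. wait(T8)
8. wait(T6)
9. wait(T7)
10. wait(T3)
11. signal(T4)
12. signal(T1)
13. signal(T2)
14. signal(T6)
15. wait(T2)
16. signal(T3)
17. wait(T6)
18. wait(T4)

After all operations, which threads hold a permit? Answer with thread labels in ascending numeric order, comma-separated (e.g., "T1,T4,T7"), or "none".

Step 1: wait(T4) -> count=3 queue=[] holders={T4}
Step 2: signal(T4) -> count=4 queue=[] holders={none}
Step 3: wait(T4) -> count=3 queue=[] holders={T4}
Step 4: wait(T2) -> count=2 queue=[] holders={T2,T4}
Step 5: wait(T1) -> count=1 queue=[] holders={T1,T2,T4}
Step 6: wait(T5) -> count=0 queue=[] holders={T1,T2,T4,T5}
Step 7: wait(T8) -> count=0 queue=[T8] holders={T1,T2,T4,T5}
Step 8: wait(T6) -> count=0 queue=[T8,T6] holders={T1,T2,T4,T5}
Step 9: wait(T7) -> count=0 queue=[T8,T6,T7] holders={T1,T2,T4,T5}
Step 10: wait(T3) -> count=0 queue=[T8,T6,T7,T3] holders={T1,T2,T4,T5}
Step 11: signal(T4) -> count=0 queue=[T6,T7,T3] holders={T1,T2,T5,T8}
Step 12: signal(T1) -> count=0 queue=[T7,T3] holders={T2,T5,T6,T8}
Step 13: signal(T2) -> count=0 queue=[T3] holders={T5,T6,T7,T8}
Step 14: signal(T6) -> count=0 queue=[] holders={T3,T5,T7,T8}
Step 15: wait(T2) -> count=0 queue=[T2] holders={T3,T5,T7,T8}
Step 16: signal(T3) -> count=0 queue=[] holders={T2,T5,T7,T8}
Step 17: wait(T6) -> count=0 queue=[T6] holders={T2,T5,T7,T8}
Step 18: wait(T4) -> count=0 queue=[T6,T4] holders={T2,T5,T7,T8}
Final holders: T2,T5,T7,T8

Answer: T2,T5,T7,T8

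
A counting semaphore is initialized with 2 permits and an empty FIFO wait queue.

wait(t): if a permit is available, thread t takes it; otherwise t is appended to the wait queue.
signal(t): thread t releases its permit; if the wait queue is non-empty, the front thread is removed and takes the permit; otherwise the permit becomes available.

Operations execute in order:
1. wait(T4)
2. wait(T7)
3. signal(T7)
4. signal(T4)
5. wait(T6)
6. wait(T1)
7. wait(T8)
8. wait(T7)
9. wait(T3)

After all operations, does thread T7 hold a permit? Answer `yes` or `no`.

Answer: no

Derivation:
Step 1: wait(T4) -> count=1 queue=[] holders={T4}
Step 2: wait(T7) -> count=0 queue=[] holders={T4,T7}
Step 3: signal(T7) -> count=1 queue=[] holders={T4}
Step 4: signal(T4) -> count=2 queue=[] holders={none}
Step 5: wait(T6) -> count=1 queue=[] holders={T6}
Step 6: wait(T1) -> count=0 queue=[] holders={T1,T6}
Step 7: wait(T8) -> count=0 queue=[T8] holders={T1,T6}
Step 8: wait(T7) -> count=0 queue=[T8,T7] holders={T1,T6}
Step 9: wait(T3) -> count=0 queue=[T8,T7,T3] holders={T1,T6}
Final holders: {T1,T6} -> T7 not in holders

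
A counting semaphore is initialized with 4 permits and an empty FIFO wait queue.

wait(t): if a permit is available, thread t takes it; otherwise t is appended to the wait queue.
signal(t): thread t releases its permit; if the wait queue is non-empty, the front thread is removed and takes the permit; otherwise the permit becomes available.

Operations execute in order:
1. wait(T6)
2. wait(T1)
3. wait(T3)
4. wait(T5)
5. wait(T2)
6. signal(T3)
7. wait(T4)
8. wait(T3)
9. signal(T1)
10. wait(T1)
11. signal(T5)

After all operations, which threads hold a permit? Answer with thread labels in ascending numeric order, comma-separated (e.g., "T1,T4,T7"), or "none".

Step 1: wait(T6) -> count=3 queue=[] holders={T6}
Step 2: wait(T1) -> count=2 queue=[] holders={T1,T6}
Step 3: wait(T3) -> count=1 queue=[] holders={T1,T3,T6}
Step 4: wait(T5) -> count=0 queue=[] holders={T1,T3,T5,T6}
Step 5: wait(T2) -> count=0 queue=[T2] holders={T1,T3,T5,T6}
Step 6: signal(T3) -> count=0 queue=[] holders={T1,T2,T5,T6}
Step 7: wait(T4) -> count=0 queue=[T4] holders={T1,T2,T5,T6}
Step 8: wait(T3) -> count=0 queue=[T4,T3] holders={T1,T2,T5,T6}
Step 9: signal(T1) -> count=0 queue=[T3] holders={T2,T4,T5,T6}
Step 10: wait(T1) -> count=0 queue=[T3,T1] holders={T2,T4,T5,T6}
Step 11: signal(T5) -> count=0 queue=[T1] holders={T2,T3,T4,T6}
Final holders: T2,T3,T4,T6

Answer: T2,T3,T4,T6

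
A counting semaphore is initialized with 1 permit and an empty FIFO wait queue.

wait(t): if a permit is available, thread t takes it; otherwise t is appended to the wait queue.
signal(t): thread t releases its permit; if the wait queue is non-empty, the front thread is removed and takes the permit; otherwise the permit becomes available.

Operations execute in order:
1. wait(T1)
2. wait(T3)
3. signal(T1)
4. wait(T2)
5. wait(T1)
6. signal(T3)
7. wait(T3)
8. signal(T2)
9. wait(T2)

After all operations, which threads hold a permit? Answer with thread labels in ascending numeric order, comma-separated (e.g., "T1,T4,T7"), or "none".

Step 1: wait(T1) -> count=0 queue=[] holders={T1}
Step 2: wait(T3) -> count=0 queue=[T3] holders={T1}
Step 3: signal(T1) -> count=0 queue=[] holders={T3}
Step 4: wait(T2) -> count=0 queue=[T2] holders={T3}
Step 5: wait(T1) -> count=0 queue=[T2,T1] holders={T3}
Step 6: signal(T3) -> count=0 queue=[T1] holders={T2}
Step 7: wait(T3) -> count=0 queue=[T1,T3] holders={T2}
Step 8: signal(T2) -> count=0 queue=[T3] holders={T1}
Step 9: wait(T2) -> count=0 queue=[T3,T2] holders={T1}
Final holders: T1

Answer: T1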